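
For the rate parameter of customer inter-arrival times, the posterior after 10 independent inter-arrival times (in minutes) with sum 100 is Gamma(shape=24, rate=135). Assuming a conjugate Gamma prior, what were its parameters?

Gamma(shape=14, rate=35)

For an exponential likelihood with a Gamma(α, β) prior on the rate, n observations with total T give posterior Gamma(α+n, β+T).
So α = 24 − 10 = 14 and β = 135 − 100 = 35.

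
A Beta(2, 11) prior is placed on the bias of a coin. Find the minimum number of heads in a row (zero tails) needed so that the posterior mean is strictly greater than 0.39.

After k heads and 0 tails the posterior is Beta(2+k, 11), with mean (2+k)/(2+11+k).
Set (2+k)/(13+k) > 0.39 and solve: k > (0.39·13 − 2)/(1 − 0.39) = 5.033.
The smallest integer exceeding 5.033 is 6.

k = 6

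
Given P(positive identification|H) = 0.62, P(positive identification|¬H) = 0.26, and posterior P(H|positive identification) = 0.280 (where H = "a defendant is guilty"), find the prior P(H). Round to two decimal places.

P(H) = 0.14

In odds form, posterior odds = prior odds × likelihood ratio, so prior odds = posterior odds ÷ LR.
Posterior odds = 0.280/(1−0.280) = 0.3889. LR = 0.62/0.26 = 2.3846.
Prior odds = 0.3889/2.3846 = 0.1631, so P(H) = 0.1631/(1+0.1631) ≈ 0.14.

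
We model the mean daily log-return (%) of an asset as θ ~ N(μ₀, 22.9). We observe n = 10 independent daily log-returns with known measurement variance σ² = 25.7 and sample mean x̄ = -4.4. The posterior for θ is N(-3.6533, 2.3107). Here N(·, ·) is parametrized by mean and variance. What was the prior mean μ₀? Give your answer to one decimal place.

The posterior mean is a precision-weighted average: μ_n = (τ₀μ₀ + τ_data·x̄)/(τ₀+τ_data), with τ₀=1/σ₀² and τ_data=n/σ².
Here τ₀ = 1/22.9 = 0.043668 and τ_data = 10/25.7 = 0.389105, so τ_n = 0.432773.
Rearranging for μ₀: μ₀ = (μ_n·τ_n − τ_data·x̄)/τ₀ = (-3.6533·0.432773 − 0.389105·-4.4) / 0.043668 = 0.131012/0.043668 ≈ 3.0.

μ₀ = 3.0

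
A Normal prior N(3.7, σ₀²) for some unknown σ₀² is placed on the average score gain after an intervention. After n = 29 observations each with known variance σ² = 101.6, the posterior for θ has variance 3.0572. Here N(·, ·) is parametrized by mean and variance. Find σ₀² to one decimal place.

σ₀² = 24.0

For the Normal–Normal model with known σ², precisions add: τ_n = τ₀ + n/σ².
So 1/σ₀² = 1/3.0572 − 29/101.6 = 0.327097 − 0.285433 = 0.041664.
Hence σ₀² = 1/0.041664 ≈ 24.0.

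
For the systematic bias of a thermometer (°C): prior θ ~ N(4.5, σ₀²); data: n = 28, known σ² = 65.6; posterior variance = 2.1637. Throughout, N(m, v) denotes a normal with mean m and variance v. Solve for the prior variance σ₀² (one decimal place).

Posterior precision equals prior precision plus data precision: 1/σ_n² = 1/σ₀² + n/σ².
So 1/σ₀² = 1/2.1637 − 28/65.6 = 0.462171 − 0.426829 = 0.035342.
Hence σ₀² = 1/0.035342 ≈ 28.3.

σ₀² = 28.3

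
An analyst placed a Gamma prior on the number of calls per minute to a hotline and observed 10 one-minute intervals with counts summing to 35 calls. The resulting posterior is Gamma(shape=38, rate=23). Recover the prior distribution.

Gamma(shape=3, rate=13)

Gamma–Poisson conjugacy: posterior shape = α + Σxᵢ, posterior rate = β + n.
So α = 38 − 35 = 3 and β = 23 − 10 = 13.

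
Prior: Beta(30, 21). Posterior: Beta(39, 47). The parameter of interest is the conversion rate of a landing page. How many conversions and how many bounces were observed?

9 conversions and 26 bounces

A Beta(a, b) prior with s successes and f failures in binomial data gives a Beta(a+s, b+f) posterior.
Match parameters: s=39−30=9, f=47−21=26.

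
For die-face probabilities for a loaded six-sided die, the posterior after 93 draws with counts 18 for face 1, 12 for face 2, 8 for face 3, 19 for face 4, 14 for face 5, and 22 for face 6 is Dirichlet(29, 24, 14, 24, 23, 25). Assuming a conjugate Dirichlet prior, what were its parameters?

Dirichlet(11, 12, 6, 5, 9, 3)

For a Dirichlet(α) prior with multinomial counts c, the posterior is Dirichlet(α + c) componentwise.
Subtract each count from the matching posterior parameter: 29−18=11, 24−12=12, 14−8=6, 24−19=5, 23−14=9, 25−22=3.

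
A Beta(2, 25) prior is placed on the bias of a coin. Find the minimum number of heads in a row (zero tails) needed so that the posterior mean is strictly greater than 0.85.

After k heads and 0 tails the posterior is Beta(2+k, 25), with mean (2+k)/(2+25+k).
Set (2+k)/(27+k) > 0.85 and solve: k > (0.85·27 − 2)/(1 − 0.85) = 139.667.
The smallest integer exceeding 139.667 is 140, and checking k=140: (142)/(167) = 0.8503 > 0.85.

k = 140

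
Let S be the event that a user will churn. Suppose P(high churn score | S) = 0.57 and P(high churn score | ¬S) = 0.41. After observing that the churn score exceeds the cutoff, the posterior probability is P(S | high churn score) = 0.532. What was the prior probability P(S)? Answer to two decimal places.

P(S) = 0.45

Bayes' rule in odds form gives O(S|E) = O(S)·[P(E|S)/P(E|¬S)], hence O(S) = O(S|E)/LR.
Posterior odds = 0.532/(1−0.532) = 1.1368. LR = 0.57/0.41 = 1.3902.
Prior odds = 1.1368/1.3902 = 0.8177, so P(S) = 0.8177/(1+0.8177) ≈ 0.45.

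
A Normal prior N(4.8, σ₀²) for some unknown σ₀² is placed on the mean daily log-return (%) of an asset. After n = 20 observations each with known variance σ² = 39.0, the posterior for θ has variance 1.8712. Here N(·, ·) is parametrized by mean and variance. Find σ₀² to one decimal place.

σ₀² = 46.3

Posterior precision equals prior precision plus data precision: 1/σ_n² = 1/σ₀² + n/σ².
So 1/σ₀² = 1/1.8712 − 20/39.0 = 0.534416 − 0.512821 = 0.021595.
Hence σ₀² = 1/0.021595 ≈ 46.3.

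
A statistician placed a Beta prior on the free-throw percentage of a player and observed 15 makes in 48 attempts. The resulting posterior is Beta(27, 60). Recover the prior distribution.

A Beta(α, β) prior with s successes and f failures in binomial data gives a Beta(α+s, β+f) posterior.
So α = 27 − 15 = 12 and β = 60 − 33 = 27.

Beta(12, 27)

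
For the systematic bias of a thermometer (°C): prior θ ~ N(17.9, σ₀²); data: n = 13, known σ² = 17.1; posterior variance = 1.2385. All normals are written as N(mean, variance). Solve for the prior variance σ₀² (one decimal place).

σ₀² = 21.2

Posterior precision equals prior precision plus data precision: 1/σ_n² = 1/σ₀² + n/σ².
So 1/σ₀² = 1/1.2385 − 13/17.1 = 0.807428 − 0.760234 = 0.047194.
Hence σ₀² = 1/0.047194 ≈ 21.2.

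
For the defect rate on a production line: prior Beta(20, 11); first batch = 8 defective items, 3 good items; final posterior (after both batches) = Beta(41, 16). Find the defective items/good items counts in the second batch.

Because Beta–binomial updating is additive in the counts, the combined data contributed (α_post−α_prior, β_post−β_prior) successes and failures.
Total across both batches: 41−20=21 defective items, 16−11=5 good items.
Subtract the first batch: 21−8=13 defective items and 5−3=2 good items.

13 defective items and 2 good items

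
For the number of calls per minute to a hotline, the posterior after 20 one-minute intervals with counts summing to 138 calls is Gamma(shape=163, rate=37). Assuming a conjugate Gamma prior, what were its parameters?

Gamma(shape=25, rate=17)

A Gamma(α, β) prior (rate parametrization) on a Poisson rate with n observations summing to S gives posterior Gamma(α+S, β+n).
So α = 163 − 138 = 25 and β = 37 − 20 = 17.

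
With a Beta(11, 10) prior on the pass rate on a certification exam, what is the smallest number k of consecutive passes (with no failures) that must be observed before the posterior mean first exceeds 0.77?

k = 23

After k passes and 0 failures the posterior is Beta(11+k, 10), with mean (11+k)/(11+10+k).
Set (11+k)/(21+k) > 0.77 and solve: k > (0.77·21 − 11)/(1 − 0.77) = 22.478.
The smallest integer exceeding 22.478 is 23, and checking k=23: (34)/(44) = 0.7727 > 0.77.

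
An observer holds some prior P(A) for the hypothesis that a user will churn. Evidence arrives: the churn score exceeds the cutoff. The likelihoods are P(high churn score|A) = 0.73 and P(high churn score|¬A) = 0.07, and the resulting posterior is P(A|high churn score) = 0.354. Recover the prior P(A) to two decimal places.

P(A) = 0.05

In odds form, posterior odds = prior odds × likelihood ratio, so prior odds = posterior odds ÷ LR.
Posterior odds = 0.354/(1−0.354) = 0.5480. LR = 0.73/0.07 = 10.4286.
Prior odds = 0.5480/10.4286 = 0.0525, so P(A) = 0.0525/(1+0.0525) ≈ 0.05.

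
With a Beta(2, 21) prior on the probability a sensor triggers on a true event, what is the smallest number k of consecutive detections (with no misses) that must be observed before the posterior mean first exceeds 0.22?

k = 4

After k detections and 0 misses the posterior is Beta(2+k, 21), with mean (2+k)/(2+21+k).
Set (2+k)/(23+k) > 0.22 and solve: k > (0.22·23 − 2)/(1 − 0.22) = 3.923.
The smallest integer exceeding 3.923 is 4, and checking k=4: (6)/(27) = 0.2222 > 0.22.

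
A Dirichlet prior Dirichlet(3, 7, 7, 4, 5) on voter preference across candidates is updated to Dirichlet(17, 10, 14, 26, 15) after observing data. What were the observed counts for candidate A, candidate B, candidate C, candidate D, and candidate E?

For a Dirichlet(α) prior with multinomial counts c, the posterior is Dirichlet(α + c) componentwise.
Counts are posterior − prior componentwise: 17−3=14, 10−7=3, 14−7=7, 26−4=22, 15−5=10.

counts (14, 3, 7, 22, 10)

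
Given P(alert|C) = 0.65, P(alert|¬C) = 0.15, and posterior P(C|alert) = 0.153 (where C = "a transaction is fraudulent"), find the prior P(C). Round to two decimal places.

P(C) = 0.04

Bayes' rule in odds form gives O(C|E) = O(C)·[P(E|C)/P(E|¬C)], hence O(C) = O(C|E)/LR.
Posterior odds = 0.153/(1−0.153) = 0.1806. LR = 0.65/0.15 = 4.3333.
Prior odds = 0.1806/4.3333 = 0.0417, so P(C) = 0.0417/(1+0.0417) ≈ 0.04.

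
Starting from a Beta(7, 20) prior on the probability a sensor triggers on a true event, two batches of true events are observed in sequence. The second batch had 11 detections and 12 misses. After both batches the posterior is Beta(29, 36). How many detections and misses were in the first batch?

11 detections and 4 misses

Sequential conjugate updates are equivalent to a single update on the pooled data, so total successes = posterior α − prior α and total failures = posterior β − prior β.
Total across both batches: 29−7=22 detections, 36−20=16 misses.
Subtract the second batch: 22−11=11 detections and 16−12=4 misses.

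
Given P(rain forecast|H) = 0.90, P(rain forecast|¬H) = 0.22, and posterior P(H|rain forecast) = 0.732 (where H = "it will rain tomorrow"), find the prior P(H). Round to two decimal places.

P(H) = 0.40

Bayes' rule in odds form gives O(H|E) = O(H)·[P(E|H)/P(E|¬H)], hence O(H) = O(H|E)/LR.
Posterior odds = 0.732/(1−0.732) = 2.7313. LR = 0.90/0.22 = 4.0909.
Prior odds = 2.7313/4.0909 = 0.6677, so P(H) = 0.6677/(1+0.6677) ≈ 0.40.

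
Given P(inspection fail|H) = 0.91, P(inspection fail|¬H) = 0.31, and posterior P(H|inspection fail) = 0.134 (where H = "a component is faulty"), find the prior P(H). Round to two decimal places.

P(H) = 0.05

Bayes' rule in odds form gives O(H|E) = O(H)·[P(E|H)/P(E|¬H)], hence O(H) = O(H|E)/LR.
Posterior odds = 0.134/(1−0.134) = 0.1547. LR = 0.91/0.31 = 2.9355.
Prior odds = 0.1547/2.9355 = 0.0527, so P(H) = 0.0527/(1+0.0527) ≈ 0.05.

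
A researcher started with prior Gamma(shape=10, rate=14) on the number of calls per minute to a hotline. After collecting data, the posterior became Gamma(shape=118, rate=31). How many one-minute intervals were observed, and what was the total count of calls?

A Gamma(α, β) prior (rate parametrization) on a Poisson rate with n observations summing to S gives posterior Gamma(α+S, β+n).
Matching: Σxᵢ = 118 − 10 = 108 and n = 31 − 14 = 17.

n = 17 one-minute intervals with total 108 calls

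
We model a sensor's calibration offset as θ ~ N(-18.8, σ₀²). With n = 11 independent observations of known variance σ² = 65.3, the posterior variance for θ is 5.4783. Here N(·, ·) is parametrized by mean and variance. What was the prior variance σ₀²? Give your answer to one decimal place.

σ₀² = 71.0

For the Normal–Normal model with known σ², precisions add: τ_n = τ₀ + n/σ².
So 1/σ₀² = 1/5.4783 − 11/65.3 = 0.182538 − 0.168453 = 0.014085.
Hence σ₀² = 1/0.014085 ≈ 71.0.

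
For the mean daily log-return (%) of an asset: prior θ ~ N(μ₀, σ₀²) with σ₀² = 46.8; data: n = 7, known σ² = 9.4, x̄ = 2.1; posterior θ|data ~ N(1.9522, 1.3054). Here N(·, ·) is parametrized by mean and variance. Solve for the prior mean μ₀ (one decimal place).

μ₀ = -3.2

With known observation variance, the Normal–Normal posterior has precision τ_n = τ₀ + n/σ² and mean μ_n = (τ₀μ₀ + (n/σ²)x̄)/τ_n.
Here τ₀ = 1/46.8 = 0.021368 and τ_data = 7/9.4 = 0.744681, so τ_n = 0.766049.
Rearranging for μ₀: μ₀ = (μ_n·τ_n − τ_data·x̄)/τ₀ = (1.9522·0.766049 − 0.744681·2.1) / 0.021368 = -0.068349/0.021368 ≈ -3.2.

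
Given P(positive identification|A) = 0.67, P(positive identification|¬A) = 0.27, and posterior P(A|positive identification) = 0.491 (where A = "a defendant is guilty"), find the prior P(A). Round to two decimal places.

P(A) = 0.28

Bayes' rule in odds form gives O(A|E) = O(A)·[P(E|A)/P(E|¬A)], hence O(A) = O(A|E)/LR.
Posterior odds = 0.491/(1−0.491) = 0.9646. LR = 0.67/0.27 = 2.4815.
Prior odds = 0.9646/2.4815 = 0.3887, so P(A) = 0.3887/(1+0.3887) ≈ 0.28.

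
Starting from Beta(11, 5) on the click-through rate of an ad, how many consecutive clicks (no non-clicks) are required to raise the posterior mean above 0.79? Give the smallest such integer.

k = 8

After k clicks and 0 non-clicks the posterior is Beta(11+k, 5), with mean (11+k)/(11+5+k).
Set (11+k)/(16+k) > 0.79 and solve: k > (0.79·16 − 11)/(1 − 0.79) = 7.810.
The smallest integer exceeding 7.810 is 8.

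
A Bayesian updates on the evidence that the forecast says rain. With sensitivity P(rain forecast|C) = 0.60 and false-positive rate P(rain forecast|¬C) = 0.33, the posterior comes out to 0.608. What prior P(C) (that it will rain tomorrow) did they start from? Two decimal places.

In odds form, posterior odds = prior odds × likelihood ratio, so prior odds = posterior odds ÷ LR.
Posterior odds = 0.608/(1−0.608) = 1.5510. LR = 0.60/0.33 = 1.8182.
Prior odds = 1.5510/1.8182 = 0.8530, so P(C) = 0.8530/(1+0.8530) ≈ 0.46.

P(C) = 0.46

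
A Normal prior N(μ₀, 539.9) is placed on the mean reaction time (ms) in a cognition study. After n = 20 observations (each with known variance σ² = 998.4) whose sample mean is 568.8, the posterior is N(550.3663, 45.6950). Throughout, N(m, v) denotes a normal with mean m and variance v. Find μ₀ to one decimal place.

μ₀ = 351.0

With known observation variance, the Normal–Normal posterior has precision τ_n = τ₀ + n/σ² and mean μ_n = (τ₀μ₀ + (n/σ²)x̄)/τ_n.
Here τ₀ = 1/539.9 = 0.001852 and τ_data = 20/998.4 = 0.020032, so τ_n = 0.021884.
Rearranging for μ₀: μ₀ = (μ_n·τ_n − τ_data·x̄)/τ₀ = (550.3663·0.021884 − 0.020032·568.8) / 0.001852 = 0.650015/0.001852 ≈ 351.0.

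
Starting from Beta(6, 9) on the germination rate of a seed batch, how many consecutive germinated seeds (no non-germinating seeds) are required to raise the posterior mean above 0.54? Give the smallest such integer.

After k germinated seeds and 0 non-germinating seeds the posterior is Beta(6+k, 9), with mean (6+k)/(6+9+k).
Set (6+k)/(15+k) > 0.54 and solve: k > (0.54·15 − 6)/(1 − 0.54) = 4.565.
The smallest integer exceeding 4.565 is 5.

k = 5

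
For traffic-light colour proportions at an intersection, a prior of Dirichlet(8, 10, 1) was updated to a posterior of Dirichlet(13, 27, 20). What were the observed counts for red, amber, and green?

For a Dirichlet(α) prior with multinomial counts c, the posterior is Dirichlet(α + c) componentwise.
Counts are posterior − prior componentwise: 13−8=5, 27−10=17, 20−1=19.

counts (5, 17, 19)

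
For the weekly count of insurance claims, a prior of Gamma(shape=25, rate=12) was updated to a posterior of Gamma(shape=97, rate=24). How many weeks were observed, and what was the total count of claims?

n = 12 weeks with total 72 claims

A Gamma(α, β) prior (rate parametrization) on a Poisson rate with n observations summing to S gives posterior Gamma(α+S, β+n).
Matching: Σxᵢ = 97 − 25 = 72 and n = 24 − 12 = 12.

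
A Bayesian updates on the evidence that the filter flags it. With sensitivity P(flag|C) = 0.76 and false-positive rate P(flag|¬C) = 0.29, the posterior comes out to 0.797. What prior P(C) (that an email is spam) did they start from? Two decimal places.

In odds form, posterior odds = prior odds × likelihood ratio, so prior odds = posterior odds ÷ LR.
Posterior odds = 0.797/(1−0.797) = 3.9261. LR = 0.76/0.29 = 2.6207.
Prior odds = 3.9261/2.6207 = 1.4981, so P(C) = 1.4981/(1+1.4981) ≈ 0.60.

P(C) = 0.60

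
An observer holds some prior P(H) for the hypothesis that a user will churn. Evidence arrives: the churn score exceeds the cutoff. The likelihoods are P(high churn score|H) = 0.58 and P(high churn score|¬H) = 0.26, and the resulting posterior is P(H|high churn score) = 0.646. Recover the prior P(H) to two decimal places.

In odds form, posterior odds = prior odds × likelihood ratio, so prior odds = posterior odds ÷ LR.
Posterior odds = 0.646/(1−0.646) = 1.8249. LR = 0.58/0.26 = 2.2308.
Prior odds = 1.8249/2.2308 = 0.8180, so P(H) = 0.8180/(1+0.8180) ≈ 0.45.

P(H) = 0.45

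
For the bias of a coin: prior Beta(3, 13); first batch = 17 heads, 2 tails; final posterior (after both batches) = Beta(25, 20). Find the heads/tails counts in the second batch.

Sequential conjugate updates are equivalent to a single update on the pooled data, so total successes = posterior α − prior α and total failures = posterior β − prior β.
Total across both batches: 25−3=22 heads, 20−13=7 tails.
Subtract the first batch: 22−17=5 heads and 7−2=5 tails.

5 heads and 5 tails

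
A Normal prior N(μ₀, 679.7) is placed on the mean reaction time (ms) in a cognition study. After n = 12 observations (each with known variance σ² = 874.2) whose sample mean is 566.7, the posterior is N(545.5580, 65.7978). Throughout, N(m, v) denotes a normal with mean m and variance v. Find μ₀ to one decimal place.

The posterior mean is a precision-weighted average: μ_n = (τ₀μ₀ + τ_data·x̄)/(τ₀+τ_data), with τ₀=1/σ₀² and τ_data=n/σ².
Here τ₀ = 1/679.7 = 0.001471 and τ_data = 12/874.2 = 0.013727, so τ_n = 0.015198.
Rearranging for μ₀: μ₀ = (μ_n·τ_n − τ_data·x̄)/τ₀ = (545.5580·0.015198 − 0.013727·566.7) / 0.001471 = 0.512300/0.001471 ≈ 348.3.

μ₀ = 348.3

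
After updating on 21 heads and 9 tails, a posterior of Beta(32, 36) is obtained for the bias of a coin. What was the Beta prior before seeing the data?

Beta is conjugate to the binomial likelihood: posterior = Beta(α+s, β+f).
So α = 32 − 21 = 11 and β = 36 − 9 = 27.

Beta(11, 27)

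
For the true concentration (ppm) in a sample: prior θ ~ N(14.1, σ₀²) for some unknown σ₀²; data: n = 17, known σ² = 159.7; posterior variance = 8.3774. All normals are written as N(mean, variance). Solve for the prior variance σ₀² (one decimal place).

σ₀² = 77.4

For the Normal–Normal model with known σ², precisions add: τ_n = τ₀ + n/σ².
So 1/σ₀² = 1/8.3774 − 17/159.7 = 0.119369 − 0.106450 = 0.012919.
Hence σ₀² = 1/0.012919 ≈ 77.4.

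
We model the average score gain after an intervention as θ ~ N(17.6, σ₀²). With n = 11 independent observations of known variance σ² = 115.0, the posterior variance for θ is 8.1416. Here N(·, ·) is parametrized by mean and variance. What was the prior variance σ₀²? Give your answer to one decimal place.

σ₀² = 36.8

For the Normal–Normal model with known σ², precisions add: τ_n = τ₀ + n/σ².
So 1/σ₀² = 1/8.1416 − 11/115.0 = 0.122826 − 0.095652 = 0.027174.
Hence σ₀² = 1/0.027174 ≈ 36.8.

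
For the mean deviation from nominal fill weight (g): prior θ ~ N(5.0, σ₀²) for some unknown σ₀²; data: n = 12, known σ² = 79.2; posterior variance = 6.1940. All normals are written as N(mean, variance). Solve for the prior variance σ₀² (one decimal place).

σ₀² = 100.7

Posterior precision equals prior precision plus data precision: 1/σ_n² = 1/σ₀² + n/σ².
So 1/σ₀² = 1/6.1940 − 12/79.2 = 0.161447 − 0.151515 = 0.009932.
Hence σ₀² = 1/0.009932 ≈ 100.7.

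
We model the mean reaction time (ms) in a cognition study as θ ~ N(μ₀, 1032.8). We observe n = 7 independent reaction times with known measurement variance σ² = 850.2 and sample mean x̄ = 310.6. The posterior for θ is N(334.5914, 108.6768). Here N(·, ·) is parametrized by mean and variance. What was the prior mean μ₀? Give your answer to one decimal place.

The posterior mean is a precision-weighted average: μ_n = (τ₀μ₀ + τ_data·x̄)/(τ₀+τ_data), with τ₀=1/σ₀² and τ_data=n/σ².
Here τ₀ = 1/1032.8 = 0.000968 and τ_data = 7/850.2 = 0.008233, so τ_n = 0.009201.
Rearranging for μ₀: μ₀ = (μ_n·τ_n − τ_data·x̄)/τ₀ = (334.5914·0.009201 − 0.008233·310.6) / 0.000968 = 0.521406/0.000968 ≈ 538.6.

μ₀ = 538.6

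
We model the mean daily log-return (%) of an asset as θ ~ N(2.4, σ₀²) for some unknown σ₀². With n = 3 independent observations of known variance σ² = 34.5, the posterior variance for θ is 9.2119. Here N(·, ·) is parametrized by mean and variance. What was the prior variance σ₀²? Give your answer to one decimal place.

σ₀² = 46.3

For the Normal–Normal model with known σ², precisions add: τ_n = τ₀ + n/σ².
So 1/σ₀² = 1/9.2119 − 3/34.5 = 0.108555 − 0.086957 = 0.021598.
Hence σ₀² = 1/0.021598 ≈ 46.3.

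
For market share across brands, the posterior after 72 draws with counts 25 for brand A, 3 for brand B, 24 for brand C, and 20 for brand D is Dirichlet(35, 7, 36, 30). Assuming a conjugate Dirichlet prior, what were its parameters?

For a Dirichlet(α) prior with multinomial counts c, the posterior is Dirichlet(α + c) componentwise.
Subtract each count from the matching posterior parameter: 35−25=10, 7−3=4, 36−24=12, 30−20=10.

Dirichlet(10, 4, 12, 10)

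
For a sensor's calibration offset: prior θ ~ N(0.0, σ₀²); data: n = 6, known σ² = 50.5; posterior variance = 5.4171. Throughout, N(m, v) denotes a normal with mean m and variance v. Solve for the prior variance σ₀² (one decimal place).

For the Normal–Normal model with known σ², precisions add: τ_n = τ₀ + n/σ².
So 1/σ₀² = 1/5.4171 − 6/50.5 = 0.184601 − 0.118812 = 0.065789.
Hence σ₀² = 1/0.065789 ≈ 15.2.

σ₀² = 15.2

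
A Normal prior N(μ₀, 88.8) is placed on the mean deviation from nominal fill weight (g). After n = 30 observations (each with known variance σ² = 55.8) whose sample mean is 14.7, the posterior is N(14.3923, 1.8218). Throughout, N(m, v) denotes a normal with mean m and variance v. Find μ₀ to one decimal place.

With known observation variance, the Normal–Normal posterior has precision τ_n = τ₀ + n/σ² and mean μ_n = (τ₀μ₀ + (n/σ²)x̄)/τ_n.
Here τ₀ = 1/88.8 = 0.011261 and τ_data = 30/55.8 = 0.537634, so τ_n = 0.548895.
Rearranging for μ₀: μ₀ = (μ_n·τ_n − τ_data·x̄)/τ₀ = (14.3923·0.548895 − 0.537634·14.7) / 0.011261 = -0.003358/0.011261 ≈ -0.3.

μ₀ = -0.3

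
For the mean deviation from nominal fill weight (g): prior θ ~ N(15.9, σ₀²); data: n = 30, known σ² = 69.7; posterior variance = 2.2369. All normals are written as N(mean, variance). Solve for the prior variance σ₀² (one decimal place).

For the Normal–Normal model with known σ², precisions add: τ_n = τ₀ + n/σ².
So 1/σ₀² = 1/2.2369 − 30/69.7 = 0.447047 − 0.430416 = 0.016631.
Hence σ₀² = 1/0.016631 ≈ 60.1.

σ₀² = 60.1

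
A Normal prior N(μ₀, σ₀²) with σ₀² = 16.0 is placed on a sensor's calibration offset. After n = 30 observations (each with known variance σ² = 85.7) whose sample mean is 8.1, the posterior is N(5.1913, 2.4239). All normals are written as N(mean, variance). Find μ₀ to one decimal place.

The posterior mean is a precision-weighted average: μ_n = (τ₀μ₀ + τ_data·x̄)/(τ₀+τ_data), with τ₀=1/σ₀² and τ_data=n/σ².
Here τ₀ = 1/16.0 = 0.062500 and τ_data = 30/85.7 = 0.350058, so τ_n = 0.412558.
Rearranging for μ₀: μ₀ = (μ_n·τ_n − τ_data·x̄)/τ₀ = (5.1913·0.412558 − 0.350058·8.1) / 0.062500 = -0.693757/0.062500 ≈ -11.1.

μ₀ = -11.1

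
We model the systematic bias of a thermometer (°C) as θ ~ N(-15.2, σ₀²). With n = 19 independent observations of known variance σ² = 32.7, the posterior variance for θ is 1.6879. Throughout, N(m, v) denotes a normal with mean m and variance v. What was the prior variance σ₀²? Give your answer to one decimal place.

Posterior precision equals prior precision plus data precision: 1/σ_n² = 1/σ₀² + n/σ².
So 1/σ₀² = 1/1.6879 − 19/32.7 = 0.592452 − 0.581040 = 0.011412.
Hence σ₀² = 1/0.011412 ≈ 87.6.

σ₀² = 87.6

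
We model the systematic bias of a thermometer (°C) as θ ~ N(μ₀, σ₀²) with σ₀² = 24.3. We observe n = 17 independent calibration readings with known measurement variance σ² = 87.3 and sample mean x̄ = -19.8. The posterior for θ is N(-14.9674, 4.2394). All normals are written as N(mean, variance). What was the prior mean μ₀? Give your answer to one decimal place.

μ₀ = 7.9

The posterior mean is a precision-weighted average: μ_n = (τ₀μ₀ + τ_data·x̄)/(τ₀+τ_data), with τ₀=1/σ₀² and τ_data=n/σ².
Here τ₀ = 1/24.3 = 0.041152 and τ_data = 17/87.3 = 0.194731, so τ_n = 0.235883.
Rearranging for μ₀: μ₀ = (μ_n·τ_n − τ_data·x̄)/τ₀ = (-14.9674·0.235883 − 0.194731·-19.8) / 0.041152 = 0.325119/0.041152 ≈ 7.9.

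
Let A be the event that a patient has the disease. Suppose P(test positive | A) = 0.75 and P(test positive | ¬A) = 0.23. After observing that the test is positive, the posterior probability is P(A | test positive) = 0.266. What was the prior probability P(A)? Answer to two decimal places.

In odds form, posterior odds = prior odds × likelihood ratio, so prior odds = posterior odds ÷ LR.
Posterior odds = 0.266/(1−0.266) = 0.3624. LR = 0.75/0.23 = 3.2609.
Prior odds = 0.3624/3.2609 = 0.1111, so P(A) = 0.1111/(1+0.1111) ≈ 0.10.

P(A) = 0.10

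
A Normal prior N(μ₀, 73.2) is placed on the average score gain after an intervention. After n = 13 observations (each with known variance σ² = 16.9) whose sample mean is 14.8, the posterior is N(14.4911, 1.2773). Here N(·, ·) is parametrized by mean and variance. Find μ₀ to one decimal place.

The posterior mean is a precision-weighted average: μ_n = (τ₀μ₀ + τ_data·x̄)/(τ₀+τ_data), with τ₀=1/σ₀² and τ_data=n/σ².
Here τ₀ = 1/73.2 = 0.013661 and τ_data = 13/16.9 = 0.769231, so τ_n = 0.782892.
Rearranging for μ₀: μ₀ = (μ_n·τ_n − τ_data·x̄)/τ₀ = (14.4911·0.782892 − 0.769231·14.8) / 0.013661 = -0.039653/0.013661 ≈ -2.9.

μ₀ = -2.9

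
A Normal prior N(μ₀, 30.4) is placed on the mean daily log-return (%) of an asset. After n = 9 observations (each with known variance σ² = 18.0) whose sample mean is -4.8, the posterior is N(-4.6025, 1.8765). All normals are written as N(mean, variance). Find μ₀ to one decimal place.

μ₀ = -1.6

With known observation variance, the Normal–Normal posterior has precision τ_n = τ₀ + n/σ² and mean μ_n = (τ₀μ₀ + (n/σ²)x̄)/τ_n.
Here τ₀ = 1/30.4 = 0.032895 and τ_data = 9/18.0 = 0.500000, so τ_n = 0.532895.
Rearranging for μ₀: μ₀ = (μ_n·τ_n − τ_data·x̄)/τ₀ = (-4.6025·0.532895 − 0.500000·-4.8) / 0.032895 = -0.052649/0.032895 ≈ -1.6.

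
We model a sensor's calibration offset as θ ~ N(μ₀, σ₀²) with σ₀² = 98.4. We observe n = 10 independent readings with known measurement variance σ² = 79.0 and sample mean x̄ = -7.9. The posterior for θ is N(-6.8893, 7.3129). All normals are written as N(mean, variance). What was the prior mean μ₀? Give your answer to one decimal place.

μ₀ = 5.7

The posterior mean is a precision-weighted average: μ_n = (τ₀μ₀ + τ_data·x̄)/(τ₀+τ_data), with τ₀=1/σ₀² and τ_data=n/σ².
Here τ₀ = 1/98.4 = 0.010163 and τ_data = 10/79.0 = 0.126582, so τ_n = 0.136745.
Rearranging for μ₀: μ₀ = (μ_n·τ_n − τ_data·x̄)/τ₀ = (-6.8893·0.136745 − 0.126582·-7.9) / 0.010163 = 0.057920/0.010163 ≈ 5.7.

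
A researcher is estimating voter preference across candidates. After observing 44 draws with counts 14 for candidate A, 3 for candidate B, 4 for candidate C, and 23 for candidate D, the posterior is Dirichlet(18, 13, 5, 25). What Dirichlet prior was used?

For a Dirichlet(α) prior with multinomial counts c, the posterior is Dirichlet(α + c) componentwise.
Subtract each count from the matching posterior parameter: 18−14=4, 13−3=10, 5−4=1, 25−23=2.

Dirichlet(4, 10, 1, 2)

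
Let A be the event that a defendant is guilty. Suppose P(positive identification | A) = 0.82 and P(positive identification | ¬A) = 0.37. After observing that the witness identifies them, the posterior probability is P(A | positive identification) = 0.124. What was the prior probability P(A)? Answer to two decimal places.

Bayes' rule in odds form gives O(A|E) = O(A)·[P(E|A)/P(E|¬A)], hence O(A) = O(A|E)/LR.
Posterior odds = 0.124/(1−0.124) = 0.1416. LR = 0.82/0.37 = 2.2162.
Prior odds = 0.1416/2.2162 = 0.0639, so P(A) = 0.0639/(1+0.0639) ≈ 0.06.

P(A) = 0.06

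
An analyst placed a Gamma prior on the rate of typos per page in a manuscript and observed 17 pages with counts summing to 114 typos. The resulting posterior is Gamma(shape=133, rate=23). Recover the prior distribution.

Gamma(shape=19, rate=6)

Gamma–Poisson conjugacy: posterior shape = α + Σxᵢ, posterior rate = β + n.
So α = 133 − 114 = 19 and β = 23 − 17 = 6.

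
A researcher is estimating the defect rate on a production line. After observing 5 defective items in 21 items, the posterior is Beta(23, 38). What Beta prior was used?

Beta(18, 22)

Under Beta–binomial conjugacy the posterior parameters are (a+s, b+f).
Subtract the data counts: 23−5=18, 38−16=22.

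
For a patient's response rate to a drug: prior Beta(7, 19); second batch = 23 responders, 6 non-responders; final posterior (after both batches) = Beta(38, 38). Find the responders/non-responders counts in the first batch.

8 responders and 13 non-responders

Because Beta–binomial updating is additive in the counts, the combined data contributed (α_post−α_prior, β_post−β_prior) successes and failures.
Total across both batches: 38−7=31 responders, 38−19=19 non-responders.
Subtract the second batch: 31−23=8 responders and 19−6=13 non-responders.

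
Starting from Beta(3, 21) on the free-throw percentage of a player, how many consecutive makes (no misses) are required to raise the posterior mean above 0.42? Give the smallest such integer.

k = 13

After k makes and 0 misses the posterior is Beta(3+k, 21), with mean (3+k)/(3+21+k).
Set (3+k)/(24+k) > 0.42 and solve: k > (0.42·24 − 3)/(1 − 0.42) = 12.207.
The smallest integer exceeding 12.207 is 13, and checking k=13: (16)/(37) = 0.4324 > 0.42.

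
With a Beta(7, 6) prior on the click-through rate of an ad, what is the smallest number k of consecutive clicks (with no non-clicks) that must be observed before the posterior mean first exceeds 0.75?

k = 12

After k clicks and 0 non-clicks the posterior is Beta(7+k, 6), with mean (7+k)/(7+6+k).
Set (7+k)/(13+k) > 0.75 and solve: k > (0.75·13 − 7)/(1 − 0.75) = 11.000.
The smallest integer exceeding 11.000 is 12, and checking k=12: (19)/(25) = 0.7600 > 0.75.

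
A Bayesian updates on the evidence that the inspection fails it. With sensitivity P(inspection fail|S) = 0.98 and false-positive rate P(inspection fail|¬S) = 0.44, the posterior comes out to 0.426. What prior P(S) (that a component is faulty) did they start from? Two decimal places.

P(S) = 0.25

In odds form, posterior odds = prior odds × likelihood ratio, so prior odds = posterior odds ÷ LR.
Posterior odds = 0.426/(1−0.426) = 0.7422. LR = 0.98/0.44 = 2.2273.
Prior odds = 0.7422/2.2273 = 0.3332, so P(S) = 0.3332/(1+0.3332) ≈ 0.25.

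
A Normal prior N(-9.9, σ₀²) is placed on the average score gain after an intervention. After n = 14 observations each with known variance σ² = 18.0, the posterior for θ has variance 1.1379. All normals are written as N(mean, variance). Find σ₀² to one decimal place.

σ₀² = 9.9

For the Normal–Normal model with known σ², precisions add: τ_n = τ₀ + n/σ².
So 1/σ₀² = 1/1.1379 − 14/18.0 = 0.878812 − 0.777778 = 0.101034.
Hence σ₀² = 1/0.101034 ≈ 9.9.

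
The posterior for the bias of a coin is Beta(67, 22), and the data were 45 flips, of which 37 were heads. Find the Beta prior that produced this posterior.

Under Beta–binomial conjugacy the posterior parameters are (α+s, β+f).
So α = 67 − 37 = 30 and β = 22 − 8 = 14.

Beta(30, 14)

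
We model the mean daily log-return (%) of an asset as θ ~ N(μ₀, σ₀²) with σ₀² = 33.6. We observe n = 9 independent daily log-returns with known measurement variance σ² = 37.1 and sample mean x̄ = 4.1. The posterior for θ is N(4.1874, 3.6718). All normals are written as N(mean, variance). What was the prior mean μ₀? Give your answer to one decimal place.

μ₀ = 4.9

With known observation variance, the Normal–Normal posterior has precision τ_n = τ₀ + n/σ² and mean μ_n = (τ₀μ₀ + (n/σ²)x̄)/τ_n.
Here τ₀ = 1/33.6 = 0.029762 and τ_data = 9/37.1 = 0.242588, so τ_n = 0.272350.
Rearranging for μ₀: μ₀ = (μ_n·τ_n − τ_data·x̄)/τ₀ = (4.1874·0.272350 − 0.242588·4.1) / 0.029762 = 0.145828/0.029762 ≈ 4.9.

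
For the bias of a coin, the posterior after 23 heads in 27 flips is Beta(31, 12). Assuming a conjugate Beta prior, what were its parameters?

Beta(8, 8)

A Beta(α, β) prior with s successes and f failures in binomial data gives a Beta(α+s, β+f) posterior.
So α = 31 − 23 = 8 and β = 12 − 4 = 8.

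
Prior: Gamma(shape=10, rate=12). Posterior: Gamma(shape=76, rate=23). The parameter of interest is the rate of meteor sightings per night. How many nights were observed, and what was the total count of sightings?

n = 11 nights with total 66 sightings

A Gamma(α, β) prior (rate parametrization) on a Poisson rate with n observations summing to S gives posterior Gamma(α+S, β+n).
Matching: Σxᵢ = 76 − 10 = 66 and n = 23 − 12 = 11.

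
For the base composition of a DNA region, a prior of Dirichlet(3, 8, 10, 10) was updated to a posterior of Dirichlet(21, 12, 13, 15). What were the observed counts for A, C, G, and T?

For a Dirichlet(α) prior with multinomial counts c, the posterior is Dirichlet(α + c) componentwise.
Counts are posterior − prior componentwise: 21−3=18, 12−8=4, 13−10=3, 15−10=5.

counts (18, 4, 3, 5)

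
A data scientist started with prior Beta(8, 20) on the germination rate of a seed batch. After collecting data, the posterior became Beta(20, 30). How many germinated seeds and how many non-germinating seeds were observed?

12 germinated seeds and 10 non-germinating seeds

A Beta(a, b) prior with s successes and f failures in binomial data gives a Beta(a+s, b+f) posterior.
So s = 20 − 8 = 12 and f = 30 − 20 = 10.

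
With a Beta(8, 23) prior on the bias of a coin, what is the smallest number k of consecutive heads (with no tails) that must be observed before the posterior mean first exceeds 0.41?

k = 8

After k heads and 0 tails the posterior is Beta(8+k, 23), with mean (8+k)/(8+23+k).
Set (8+k)/(31+k) > 0.41 and solve: k > (0.41·31 − 8)/(1 − 0.41) = 7.983.
The smallest integer exceeding 7.983 is 8.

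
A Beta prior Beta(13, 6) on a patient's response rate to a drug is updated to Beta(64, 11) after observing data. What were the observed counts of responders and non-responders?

51 responders and 5 non-responders

Beta is conjugate to the binomial likelihood: posterior = Beta(α+s, β+f).
Match parameters: s=64−13=51, f=11−6=5.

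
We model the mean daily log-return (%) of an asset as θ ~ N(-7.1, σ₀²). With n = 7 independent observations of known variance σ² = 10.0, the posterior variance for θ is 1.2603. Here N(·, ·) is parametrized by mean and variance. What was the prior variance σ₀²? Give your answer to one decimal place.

σ₀² = 10.7

For the Normal–Normal model with known σ², precisions add: τ_n = τ₀ + n/σ².
So 1/σ₀² = 1/1.2603 − 7/10.0 = 0.793462 − 0.700000 = 0.093462.
Hence σ₀² = 1/0.093462 ≈ 10.7.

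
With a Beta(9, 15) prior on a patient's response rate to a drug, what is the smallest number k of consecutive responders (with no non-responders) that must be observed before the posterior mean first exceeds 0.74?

k = 34

After k responders and 0 non-responders the posterior is Beta(9+k, 15), with mean (9+k)/(9+15+k).
Set (9+k)/(24+k) > 0.74 and solve: k > (0.74·24 − 9)/(1 − 0.74) = 33.692.
The smallest integer exceeding 33.692 is 34.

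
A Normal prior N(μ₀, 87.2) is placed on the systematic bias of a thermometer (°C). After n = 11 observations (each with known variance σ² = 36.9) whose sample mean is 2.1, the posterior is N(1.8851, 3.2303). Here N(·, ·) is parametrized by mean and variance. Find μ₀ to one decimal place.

μ₀ = -3.7

With known observation variance, the Normal–Normal posterior has precision τ_n = τ₀ + n/σ² and mean μ_n = (τ₀μ₀ + (n/σ²)x̄)/τ_n.
Here τ₀ = 1/87.2 = 0.011468 and τ_data = 11/36.9 = 0.298103, so τ_n = 0.309571.
Rearranging for μ₀: μ₀ = (μ_n·τ_n − τ_data·x̄)/τ₀ = (1.8851·0.309571 − 0.298103·2.1) / 0.011468 = -0.042444/0.011468 ≈ -3.7.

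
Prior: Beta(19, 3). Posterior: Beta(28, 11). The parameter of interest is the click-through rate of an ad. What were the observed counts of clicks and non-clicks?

9 clicks and 8 non-clicks

Beta is conjugate to the binomial likelihood: posterior = Beta(α+s, β+f).
So s = 28 − 19 = 9 and f = 11 − 3 = 8.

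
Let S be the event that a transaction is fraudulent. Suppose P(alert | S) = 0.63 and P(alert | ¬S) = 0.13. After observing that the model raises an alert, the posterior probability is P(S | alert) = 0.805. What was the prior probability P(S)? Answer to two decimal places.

In odds form, posterior odds = prior odds × likelihood ratio, so prior odds = posterior odds ÷ LR.
Posterior odds = 0.805/(1−0.805) = 4.1282. LR = 0.63/0.13 = 4.8462.
Prior odds = 4.1282/4.8462 = 0.8518, so P(S) = 0.8518/(1+0.8518) ≈ 0.46.

P(S) = 0.46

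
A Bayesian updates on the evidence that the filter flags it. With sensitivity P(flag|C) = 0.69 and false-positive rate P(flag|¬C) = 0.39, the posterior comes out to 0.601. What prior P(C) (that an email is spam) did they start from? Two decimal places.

Bayes' rule in odds form gives O(C|E) = O(C)·[P(E|C)/P(E|¬C)], hence O(C) = O(C|E)/LR.
Posterior odds = 0.601/(1−0.601) = 1.5063. LR = 0.69/0.39 = 1.7692.
Prior odds = 1.5063/1.7692 = 0.8514, so P(C) = 0.8514/(1+0.8514) ≈ 0.46.

P(C) = 0.46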